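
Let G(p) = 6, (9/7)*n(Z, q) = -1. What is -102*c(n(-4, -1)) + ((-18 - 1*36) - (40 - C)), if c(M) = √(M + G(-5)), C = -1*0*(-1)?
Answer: -94 - 34*√47 ≈ -327.09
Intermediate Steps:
C = 0 (C = 0*(-1) = 0)
n(Z, q) = -7/9 (n(Z, q) = (7/9)*(-1) = -7/9)
c(M) = √(6 + M) (c(M) = √(M + 6) = √(6 + M))
-102*c(n(-4, -1)) + ((-18 - 1*36) - (40 - C)) = -102*√(6 - 7/9) + ((-18 - 1*36) - (40 - 1*0)) = -34*√47 + ((-18 - 36) - (40 + 0)) = -34*√47 + (-54 - 1*40) = -34*√47 + (-54 - 40) = -34*√47 - 94 = -94 - 34*√47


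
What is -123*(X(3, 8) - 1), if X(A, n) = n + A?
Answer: -1230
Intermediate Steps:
X(A, n) = A + n
-123*(X(3, 8) - 1) = -123*((3 + 8) - 1) = -123*(11 - 1) = -123*10 = -1230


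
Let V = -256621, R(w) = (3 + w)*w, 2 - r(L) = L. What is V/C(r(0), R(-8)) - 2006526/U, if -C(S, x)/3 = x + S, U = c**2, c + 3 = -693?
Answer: 3446069335/1695456 ≈ 2032.5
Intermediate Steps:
c = -696 (c = -3 - 693 = -696)
r(L) = 2 - L
R(w) = w*(3 + w)
U = 484416 (U = (-696)**2 = 484416)
C(S, x) = -3*S - 3*x (C(S, x) = -3*(x + S) = -3*(S + x) = -3*S - 3*x)
V/C(r(0), R(-8)) - 2006526/U = -256621/(-3*(2 - 1*0) - (-24)*(3 - 8)) - 2006526/484416 = -256621/(-3*(2 + 0) - (-24)*(-5)) - 2006526*1/484416 = -256621/(-3*2 - 3*40) - 334421/80736 = -256621/(-6 - 120) - 334421/80736 = -256621/(-126) - 334421/80736 = -256621*(-1/126) - 334421/80736 = 256621/126 - 334421/80736 = 3446069335/1695456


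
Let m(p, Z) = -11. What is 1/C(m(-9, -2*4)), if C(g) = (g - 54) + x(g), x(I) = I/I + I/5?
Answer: -5/331 ≈ -0.015106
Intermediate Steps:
x(I) = 1 + I/5 (x(I) = 1 + I*(⅕) = 1 + I/5)
C(g) = -53 + 6*g/5 (C(g) = (g - 54) + (1 + g/5) = (-54 + g) + (1 + g/5) = -53 + 6*g/5)
1/C(m(-9, -2*4)) = 1/(-53 + (6/5)*(-11)) = 1/(-53 - 66/5) = 1/(-331/5) = -5/331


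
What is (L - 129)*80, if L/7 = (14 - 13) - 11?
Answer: -15920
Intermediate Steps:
L = -70 (L = 7*((14 - 13) - 11) = 7*(1 - 11) = 7*(-10) = -70)
(L - 129)*80 = (-70 - 129)*80 = -199*80 = -15920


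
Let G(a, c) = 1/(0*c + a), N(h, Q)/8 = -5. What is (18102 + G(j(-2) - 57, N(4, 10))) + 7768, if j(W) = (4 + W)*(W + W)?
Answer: 1681549/65 ≈ 25870.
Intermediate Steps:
N(h, Q) = -40 (N(h, Q) = 8*(-5) = -40)
j(W) = 2*W*(4 + W) (j(W) = (4 + W)*(2*W) = 2*W*(4 + W))
G(a, c) = 1/a (G(a, c) = 1/(0 + a) = 1/a)
(18102 + G(j(-2) - 57, N(4, 10))) + 7768 = (18102 + 1/(2*(-2)*(4 - 2) - 57)) + 7768 = (18102 + 1/(2*(-2)*2 - 57)) + 7768 = (18102 + 1/(-8 - 57)) + 7768 = (18102 + 1/(-65)) + 7768 = (18102 - 1/65) + 7768 = 1176629/65 + 7768 = 1681549/65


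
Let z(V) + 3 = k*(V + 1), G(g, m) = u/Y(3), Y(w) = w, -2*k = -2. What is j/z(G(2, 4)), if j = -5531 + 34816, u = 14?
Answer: 87855/8 ≈ 10982.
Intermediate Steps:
k = 1 (k = -½*(-2) = 1)
j = 29285
G(g, m) = 14/3
z(V) = -2 + V (z(V) = -3 + 1*(V + 1) = -3 + 1*(1 + V) = -3 + (1 + V) = -2 + V)
j/z(G(2, 4)) = 29285/(-2 + 14/3) = 29285/(8/3) = 29285*(3/8) = 87855/8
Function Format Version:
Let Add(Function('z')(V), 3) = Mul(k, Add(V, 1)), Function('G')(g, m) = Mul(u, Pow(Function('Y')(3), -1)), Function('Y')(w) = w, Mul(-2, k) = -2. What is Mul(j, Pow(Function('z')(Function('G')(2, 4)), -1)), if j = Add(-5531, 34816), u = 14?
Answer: Rational(87855, 8) ≈ 10982.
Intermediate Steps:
k = 1 (k = Mul(Rational(-1, 2), -2) = 1)
j = 29285
Function('G')(g, m) = Rational(14, 3) (Function('G')(g, m) = Mul(14, Pow(3, -1)) = Mul(14, Rational(1, 3)) = Rational(14, 3))
Function('z')(V) = Add(-2, V) (Function('z')(V) = Add(-3, Mul(1, Add(V, 1))) = Add(-3, Mul(1, Add(1, V))) = Add(-3, Add(1, V)) = Add(-2, V))
Mul(j, Pow(Function('z')(Function('G')(2, 4)), -1)) = Mul(29285, Pow(Add(-2, Rational(14, 3)), -1)) = Mul(29285, Pow(Rational(8, 3), -1)) = Mul(29285, Rational(3, 8)) = Rational(87855, 8)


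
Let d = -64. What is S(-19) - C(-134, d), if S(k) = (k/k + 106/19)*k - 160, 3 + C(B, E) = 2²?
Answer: -286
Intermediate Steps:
C(B, E) = 1 (C(B, E) = -3 + 2² = -3 + 4 = 1)
S(k) = -160 + 125*k/19 (S(k) = (1 + 106*(1/19))*k - 160 = (1 + 106/19)*k - 160 = 125*k/19 - 160 = -160 + 125*k/19)
S(-19) - C(-134, d) = (-160 + (125/19)*(-19)) - 1*1 = (-160 - 125) - 1 = -285 - 1 = -286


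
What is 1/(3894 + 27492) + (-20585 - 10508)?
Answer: -975884897/31386 ≈ -31093.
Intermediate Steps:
1/(3894 + 27492) + (-20585 - 10508) = 1/31386 - 31093 = -975884897/31386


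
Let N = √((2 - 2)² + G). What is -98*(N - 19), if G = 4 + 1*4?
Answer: 1862 - 196*√2 ≈ 1584.8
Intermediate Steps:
G = 8 (G = 4 + 4 = 8)
N = 2*√2 (N = √((2 - 2)² + 8) = √(0² + 8) = √(0 + 8) = √8 = 2*√2 ≈ 2.8284)
-98*(N - 19) = -98*(2*√2 - 19) = -98*(-19 + 2*√2) = 1862 - 196*√2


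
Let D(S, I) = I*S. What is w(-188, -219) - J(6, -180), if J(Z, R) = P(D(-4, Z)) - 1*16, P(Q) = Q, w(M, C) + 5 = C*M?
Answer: 41207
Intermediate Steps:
w(M, C) = -5 + C*M
J(Z, R) = -16 - 4*Z (J(Z, R) = Z*(-4) - 1*16 = -4*Z - 16 = -16 - 4*Z)
w(-188, -219) - J(6, -180) = (-5 - 219*(-188)) - (-16 - 4*6) = (-5 + 41172) - (-16 - 24) = 41167 - 1*(-40) = 41167 + 40 = 41207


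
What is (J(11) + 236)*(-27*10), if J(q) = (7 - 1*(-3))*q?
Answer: -93420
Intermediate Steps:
J(q) = 10*q (J(q) = (7 + 3)*q = 10*q)
(J(11) + 236)*(-27*10) = (10*11 + 236)*(-27*10) = (110 + 236)*(-270) = 346*(-270) = -93420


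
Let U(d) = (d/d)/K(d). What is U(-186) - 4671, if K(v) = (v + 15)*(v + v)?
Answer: -297131651/63612 ≈ -4671.0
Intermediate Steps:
K(v) = 2*v*(15 + v) (K(v) = (15 + v)*(2*v) = 2*v*(15 + v))
U(d) = 1/(2*d*(15 + d)) (U(d) = (d/d)/((2*d*(15 + d))) = 1*(1/(2*d*(15 + d))) = 1/(2*d*(15 + d)))
U(-186) - 4671 = (½)/(-186*(15 - 186)) - 4671 = (½)*(-1/186)/(-171) - 4671 = (½)*(-1/186)*(-1/171) - 4671 = 1/63612 - 4671 = -297131651/63612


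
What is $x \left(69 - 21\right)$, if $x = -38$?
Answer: $-1824$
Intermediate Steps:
$x \left(69 - 21\right) = - 38 \left(69 - 21\right) = \left(-38\right) 48 = -1824$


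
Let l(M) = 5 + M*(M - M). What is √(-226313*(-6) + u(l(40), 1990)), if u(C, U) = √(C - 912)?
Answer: √(1357878 + I*√907) ≈ 1165.3 + 0.01*I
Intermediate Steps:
l(M) = 5 (l(M) = 5 + M*0 = 5 + 0 = 5)
u(C, U) = √(-912 + C)
√(-226313*(-6) + u(l(40), 1990)) = √(-226313*(-6) + √(-912 + 5)) = √(1357878 + √(-907)) = √(1357878 + I*√907)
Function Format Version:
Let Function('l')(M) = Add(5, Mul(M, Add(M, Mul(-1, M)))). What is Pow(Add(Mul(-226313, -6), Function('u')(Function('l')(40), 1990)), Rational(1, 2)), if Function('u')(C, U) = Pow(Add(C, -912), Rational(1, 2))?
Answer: Pow(Add(1357878, Mul(I, Pow(907, Rational(1, 2)))), Rational(1, 2)) ≈ Add(1165.3, Mul(0.01, I))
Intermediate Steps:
Function('l')(M) = 5 (Function('l')(M) = Add(5, Mul(M, 0)) = Add(5, 0) = 5)
Function('u')(C, U) = Pow(Add(-912, C), Rational(1, 2))
Pow(Add(Mul(-226313, -6), Function('u')(Function('l')(40), 1990)), Rational(1, 2)) = Pow(Add(Mul(-226313, -6), Pow(Add(-912, 5), Rational(1, 2))), Rational(1, 2)) = Pow(Add(1357878, Pow(-907, Rational(1, 2))), Rational(1, 2)) = Pow(Add(1357878, Mul(I, Pow(907, Rational(1, 2)))), Rational(1, 2))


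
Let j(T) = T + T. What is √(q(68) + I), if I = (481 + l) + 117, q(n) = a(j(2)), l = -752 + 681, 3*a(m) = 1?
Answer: √4746/3 ≈ 22.964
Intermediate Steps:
j(T) = 2*T
a(m) = ⅓ (a(m) = (⅓)*1 = ⅓)
l = -71
q(n) = ⅓
I = 527 (I = (481 - 71) + 117 = 410 + 117 = 527)
√(q(68) + I) = √(⅓ + 527) = √(1582/3) = √4746/3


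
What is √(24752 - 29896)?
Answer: 2*I*√1286 ≈ 71.722*I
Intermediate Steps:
√(24752 - 29896) = √(-5144) = 2*I*√1286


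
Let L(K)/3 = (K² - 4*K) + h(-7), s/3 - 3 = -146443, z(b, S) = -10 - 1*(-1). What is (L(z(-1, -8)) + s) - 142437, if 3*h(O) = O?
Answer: -581413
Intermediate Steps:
z(b, S) = -9 (z(b, S) = -10 + 1 = -9)
s = -439320 (s = 9 + 3*(-146443) = 9 - 439329 = -439320)
h(O) = O/3
L(K) = -7 - 12*K + 3*K² (L(K) = 3*((K² - 4*K) + (⅓)*(-7)) = 3*((K² - 4*K) - 7/3) = 3*(-7/3 + K² - 4*K) = -7 - 12*K + 3*K²)
(L(z(-1, -8)) + s) - 142437 = ((-7 - 12*(-9) + 3*(-9)²) - 439320) - 142437 = ((-7 + 108 + 3*81) - 439320) - 142437 = ((-7 + 108 + 243) - 439320) - 142437 = (344 - 439320) - 142437 = -438976 - 142437 = -581413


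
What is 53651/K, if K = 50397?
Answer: 53651/50397 ≈ 1.0646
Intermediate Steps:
53651/K = 53651/50397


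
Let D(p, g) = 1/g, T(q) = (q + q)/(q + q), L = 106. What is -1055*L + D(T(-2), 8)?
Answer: -894639/8 ≈ -1.1183e+5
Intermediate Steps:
T(q) = 1 (T(q) = (2*q)/((2*q)) = (2*q)*(1/(2*q)) = 1)
-1055*L + D(T(-2), 8) = -1055*106 + 1/8 = -111830 + ⅛ = -894639/8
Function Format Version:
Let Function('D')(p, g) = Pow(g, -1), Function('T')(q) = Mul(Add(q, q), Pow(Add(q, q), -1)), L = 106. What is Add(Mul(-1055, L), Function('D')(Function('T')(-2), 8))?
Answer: Rational(-894639, 8) ≈ -1.1183e+5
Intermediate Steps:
Function('T')(q) = 1 (Function('T')(q) = Mul(Mul(2, q), Pow(Mul(2, q), -1)) = Mul(Mul(2, q), Mul(Rational(1, 2), Pow(q, -1))) = 1)
Add(Mul(-1055, L), Function('D')(Function('T')(-2), 8)) = Add(Mul(-1055, 106), Pow(8, -1)) = Add(-111830, Rational(1, 8)) = Rational(-894639, 8)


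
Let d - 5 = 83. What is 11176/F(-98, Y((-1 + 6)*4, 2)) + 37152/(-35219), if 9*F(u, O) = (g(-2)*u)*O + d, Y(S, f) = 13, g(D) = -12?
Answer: 371402343/67690918 ≈ 5.4867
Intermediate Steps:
d = 88 (d = 5 + 83 = 88)
F(u, O) = 88/9 - 4*O*u/3 (F(u, O) = ((-12*u)*O + 88)/9 = (-12*O*u + 88)/9 = (88 - 12*O*u)/9 = 88/9 - 4*O*u/3)
11176/F(-98, Y((-1 + 6)*4, 2)) + 37152/(-35219) = 11176/(88/9 - 4/3*13*(-98)) + 37152/(-35219) = 11176/(88/9 + 5096/3) + 37152*(-1/35219) = 11176/(15376/9) - 37152/35219 = 11176*(9/15376) - 37152/35219 = 12573/1922 - 37152/35219 = 371402343/67690918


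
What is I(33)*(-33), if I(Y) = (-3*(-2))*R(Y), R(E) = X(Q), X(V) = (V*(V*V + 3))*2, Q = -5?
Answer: 55440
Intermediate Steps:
X(V) = 2*V*(3 + V**2) (X(V) = (V*(V**2 + 3))*2 = (V*(3 + V**2))*2 = 2*V*(3 + V**2))
R(E) = -280 (R(E) = 2*(-5)*(3 + (-5)**2) = 2*(-5)*(3 + 25) = 2*(-5)*28 = -280)
I(Y) = -1680 (I(Y) = -3*(-2)*(-280) = 6*(-280) = -1680)
I(33)*(-33) = -1680*(-33) = 55440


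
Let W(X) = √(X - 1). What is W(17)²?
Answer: 16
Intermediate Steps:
W(X) = √(-1 + X)
W(17)² = (√(-1 + 17))² = (√16)² = 4² = 16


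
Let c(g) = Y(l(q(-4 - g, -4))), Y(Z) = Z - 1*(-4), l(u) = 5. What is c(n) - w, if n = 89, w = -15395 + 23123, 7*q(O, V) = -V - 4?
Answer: -7719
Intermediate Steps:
q(O, V) = -4/7 - V/7 (q(O, V) = (-V - 4)/7 = (-4 - V)/7 = -4/7 - V/7)
w = 7728
Y(Z) = 4 + Z (Y(Z) = Z + 4 = 4 + Z)
c(g) = 9 (c(g) = 4 + 5 = 9)
c(n) - w = 9 - 1*7728 = 9 - 7728 = -7719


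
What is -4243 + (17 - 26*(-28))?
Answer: -3498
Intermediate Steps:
-4243 + (17 - 26*(-28)) = -4243 + (17 + 728) = -4243 + 745 = -3498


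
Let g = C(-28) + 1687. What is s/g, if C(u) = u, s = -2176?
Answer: -2176/1659 ≈ -1.3116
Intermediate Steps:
g = 1659 (g = -28 + 1687 = 1659)
s/g = -2176/1659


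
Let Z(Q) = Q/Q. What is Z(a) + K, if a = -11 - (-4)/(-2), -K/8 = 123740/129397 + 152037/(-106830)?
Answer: 3636410079/767971195 ≈ 4.7351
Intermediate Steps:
K = 2868438884/767971195 (K = -8*(123740/129397 + 152037/(-106830)) = -8*(123740*(1/129397) + 152037*(-1/106830)) = -8*(123740/129397 - 16893/11870) = -8*(-717109721/1535942390) = 2868438884/767971195 ≈ 3.7351)
a = -13 (a = -11 - (-4)*(-1)/2 = -11 - 1*2 = -11 - 2 = -13)
Z(Q) = 1
Z(a) + K = 1 + 2868438884/767971195 = 3636410079/767971195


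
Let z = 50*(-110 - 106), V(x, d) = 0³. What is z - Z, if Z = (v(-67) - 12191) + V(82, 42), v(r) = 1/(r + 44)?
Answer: 31994/23 ≈ 1391.0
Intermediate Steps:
V(x, d) = 0
v(r) = 1/(44 + r)
z = -10800 (z = 50*(-216) = -10800)
Z = -280394/23 (Z = (1/(44 - 67) - 12191) + 0 = (1/(-23) - 12191) + 0 = (-1/23 - 12191) + 0 = -280394/23 + 0 = -280394/23 ≈ -12191.)
z - Z = -10800 - 1*(-280394/23) = -10800 + 280394/23 = 31994/23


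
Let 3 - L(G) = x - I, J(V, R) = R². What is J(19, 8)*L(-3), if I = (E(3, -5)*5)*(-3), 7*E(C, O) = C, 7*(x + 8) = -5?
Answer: 2368/7 ≈ 338.29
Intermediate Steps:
x = -61/7 (x = -8 + (⅐)*(-5) = -8 - 5/7 = -61/7 ≈ -8.7143)
E(C, O) = C/7
I = -45/7 (I = (((⅐)*3)*5)*(-3) = ((3/7)*5)*(-3) = (15/7)*(-3) = -45/7 ≈ -6.4286)
L(G) = 37/7 (L(G) = 3 - (-61/7 - 1*(-45/7)) = 3 - (-61/7 + 45/7) = 3 - 1*(-16/7) = 3 + 16/7 = 37/7)
J(19, 8)*L(-3) = 8²*(37/7) = 64*(37/7) = 2368/7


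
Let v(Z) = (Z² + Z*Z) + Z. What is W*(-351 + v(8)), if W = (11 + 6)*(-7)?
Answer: 25585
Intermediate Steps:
W = -119 (W = 17*(-7) = -119)
v(Z) = Z + 2*Z² (v(Z) = (Z² + Z²) + Z = 2*Z² + Z = Z + 2*Z²)
W*(-351 + v(8)) = -119*(-351 + 8*(1 + 2*8)) = -119*(-351 + 8*(1 + 16)) = -119*(-351 + 8*17) = -119*(-351 + 136) = -119*(-215) = 25585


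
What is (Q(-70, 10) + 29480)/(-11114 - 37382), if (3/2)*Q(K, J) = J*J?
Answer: -5540/9093 ≈ -0.60926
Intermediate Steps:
Q(K, J) = 2*J²/3 (Q(K, J) = 2*(J*J)/3 = 2*J²/3)
(Q(-70, 10) + 29480)/(-11114 - 37382) = ((⅔)*10² + 29480)/(-11114 - 37382) = ((⅔)*100 + 29480)/(-48496) = (200/3 + 29480)*(-1/48496) = (88640/3)*(-1/48496) = -5540/9093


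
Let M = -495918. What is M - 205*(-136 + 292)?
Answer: -527898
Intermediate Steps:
M - 205*(-136 + 292) = -495918 - 205*(-136 + 292) = -495918 - 205*156 = -495918 - 31980 = -527898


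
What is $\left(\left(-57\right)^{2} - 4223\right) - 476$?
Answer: $-1450$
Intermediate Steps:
$\left(\left(-57\right)^{2} - 4223\right) - 476 = \left(3249 - 4223\right) - 476 = -974 - 476 = -1450$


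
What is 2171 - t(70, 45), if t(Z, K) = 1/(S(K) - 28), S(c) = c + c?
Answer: 134601/62 ≈ 2171.0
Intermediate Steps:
S(c) = 2*c
t(Z, K) = 1/(-28 + 2*K) (t(Z, K) = 1/(2*K - 28) = 1/(-28 + 2*K))
2171 - t(70, 45) = 2171 - 1/(2*(-14 + 45)) = 2171 - 1/(2*31) = 2171 - 1*1/62 = 2171 - 1/62 = 134601/62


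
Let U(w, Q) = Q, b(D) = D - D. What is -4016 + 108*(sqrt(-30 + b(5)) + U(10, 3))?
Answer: -3692 + 108*I*sqrt(30) ≈ -3692.0 + 591.54*I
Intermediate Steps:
b(D) = 0
-4016 + 108*(sqrt(-30 + b(5)) + U(10, 3)) = -4016 + 108*(sqrt(-30 + 0) + 3) = -4016 + 108*(sqrt(-30) + 3) = -4016 + 108*(I*sqrt(30) + 3) = -4016 + 108*(3 + I*sqrt(30)) = -4016 + (324 + 108*I*sqrt(30)) = -3692 + 108*I*sqrt(30)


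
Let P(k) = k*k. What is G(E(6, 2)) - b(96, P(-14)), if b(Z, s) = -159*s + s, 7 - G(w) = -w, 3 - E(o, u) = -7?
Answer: 30985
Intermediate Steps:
E(o, u) = 10 (E(o, u) = 3 - 1*(-7) = 3 + 7 = 10)
G(w) = 7 + w (G(w) = 7 - (-1)*w = 7 + w)
P(k) = k**2
b(Z, s) = -158*s
G(E(6, 2)) - b(96, P(-14)) = (7 + 10) - (-158)*(-14)**2 = 17 - (-158)*196 = 17 - 1*(-30968) = 17 + 30968 = 30985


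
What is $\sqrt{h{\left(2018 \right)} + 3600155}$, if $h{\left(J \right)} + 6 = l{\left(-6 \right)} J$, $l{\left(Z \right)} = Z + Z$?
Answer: $\sqrt{3575933} \approx 1891.0$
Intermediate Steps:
$l{\left(Z \right)} = 2 Z$
$h{\left(J \right)} = -6 - 12 J$ ($h{\left(J \right)} = -6 + 2 \left(-6\right) J = -6 - 12 J$)
$\sqrt{h{\left(2018 \right)} + 3600155} = \sqrt{\left(-6 - 24216\right) + 3600155} = \sqrt{-24222 + 3600155} = \sqrt{3575933}$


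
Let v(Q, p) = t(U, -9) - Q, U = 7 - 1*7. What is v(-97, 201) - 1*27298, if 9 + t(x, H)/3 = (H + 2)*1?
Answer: -27249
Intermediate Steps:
U = 0 (U = 7 - 7 = 0)
t(x, H) = -21 + 3*H (t(x, H) = -27 + 3*((H + 2)*1) = -27 + 3*((2 + H)*1) = -27 + 3*(2 + H) = -27 + (6 + 3*H) = -21 + 3*H)
v(Q, p) = -48 - Q (v(Q, p) = (-21 + 3*(-9)) - Q = (-21 - 27) - Q = -48 - Q)
v(-97, 201) - 1*27298 = (-48 - 1*(-97)) - 1*27298 = (-48 + 97) - 27298 = 49 - 27298 = -27249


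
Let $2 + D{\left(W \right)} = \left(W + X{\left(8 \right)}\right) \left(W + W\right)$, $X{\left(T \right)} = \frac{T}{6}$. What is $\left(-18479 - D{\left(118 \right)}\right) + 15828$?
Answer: $- \frac{92435}{3} \approx -30812.0$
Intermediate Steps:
$X{\left(T \right)} = \frac{T}{6}$ ($X{\left(T \right)} = T \frac{1}{6} = \frac{T}{6}$)
$D{\left(W \right)} = -2 + 2 W \left(\frac{4}{3} + W\right)$ ($D{\left(W \right)} = -2 + \left(W + \frac{1}{6} \cdot 8\right) \left(W + W\right) = -2 + \left(W + \frac{4}{3}\right) 2 W = -2 + \left(\frac{4}{3} + W\right) 2 W = -2 + 2 W \left(\frac{4}{3} + W\right)$)
$\left(-18479 - D{\left(118 \right)}\right) + 15828 = \left(-18479 - \left(-2 + 2 \cdot 118^{2} + \frac{8}{3} \cdot 118\right)\right) + 15828 = \left(-18479 - \left(-2 + 2 \cdot 13924 + \frac{944}{3}\right)\right) + 15828 = \left(-18479 - \left(-2 + 27848 + \frac{944}{3}\right)\right) + 15828 = \left(-18479 - \frac{84482}{3}\right) + 15828 = - \frac{139919}{3} + 15828 = - \frac{92435}{3}$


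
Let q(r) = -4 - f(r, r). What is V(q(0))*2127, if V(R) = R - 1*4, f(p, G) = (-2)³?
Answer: 0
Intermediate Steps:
f(p, G) = -8
q(r) = 4 (q(r) = -4 - 1*(-8) = -4 + 8 = 4)
V(R) = -4 + R (V(R) = R - 4 = -4 + R)
V(q(0))*2127 = (-4 + 4)*2127 = 0*2127 = 0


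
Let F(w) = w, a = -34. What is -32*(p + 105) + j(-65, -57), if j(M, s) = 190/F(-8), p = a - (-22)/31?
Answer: -287489/124 ≈ -2318.5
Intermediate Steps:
p = -1032/31 (p = -34 - (-22)/31 = -34 - 1*(-22/31) = -34 + 22/31 = -1032/31 ≈ -33.290)
j(M, s) = -95/4 (j(M, s) = 190/(-8) = 190*(-⅛) = -95/4)
-32*(p + 105) + j(-65, -57) = -32*(-1032/31 + 105) - 95/4 = -32*2223/31 - 95/4 = -71136/31 - 95/4 = -287489/124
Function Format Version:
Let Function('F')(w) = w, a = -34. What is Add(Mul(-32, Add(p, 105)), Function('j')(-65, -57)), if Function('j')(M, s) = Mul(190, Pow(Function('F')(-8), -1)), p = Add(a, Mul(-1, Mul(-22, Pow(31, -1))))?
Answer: Rational(-287489, 124) ≈ -2318.5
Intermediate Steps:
p = Rational(-1032, 31) (p = Add(-34, Mul(-1, Mul(-22, Pow(31, -1)))) = Add(-34, Mul(-1, Mul(-22, Rational(1, 31)))) = Add(-34, Mul(-1, Rational(-22, 31))) = Add(-34, Rational(22, 31)) = Rational(-1032, 31) ≈ -33.290)
Function('j')(M, s) = Rational(-95, 4) (Function('j')(M, s) = Mul(190, Pow(-8, -1)) = Mul(190, Rational(-1, 8)) = Rational(-95, 4))
Add(Mul(-32, Add(p, 105)), Function('j')(-65, -57)) = Add(Mul(-32, Add(Rational(-1032, 31), 105)), Rational(-95, 4)) = Add(Mul(-32, Rational(2223, 31)), Rational(-95, 4)) = Add(Rational(-71136, 31), Rational(-95, 4)) = Rational(-287489, 124)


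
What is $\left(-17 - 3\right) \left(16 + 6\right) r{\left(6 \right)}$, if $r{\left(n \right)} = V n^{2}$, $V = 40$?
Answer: $-633600$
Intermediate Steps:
$r{\left(n \right)} = 40 n^{2}$
$\left(-17 - 3\right) \left(16 + 6\right) r{\left(6 \right)} = \left(-17 - 3\right) \left(16 + 6\right) 40 \cdot 6^{2} = \left(-20\right) 22 \cdot 40 \cdot 36 = \left(-440\right) 1440 = -633600$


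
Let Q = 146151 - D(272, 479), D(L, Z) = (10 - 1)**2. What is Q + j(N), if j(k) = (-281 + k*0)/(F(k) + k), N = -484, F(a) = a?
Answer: 141396041/968 ≈ 1.4607e+5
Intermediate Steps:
D(L, Z) = 81 (D(L, Z) = 9**2 = 81)
Q = 146070 (Q = 146151 - 1*81 = 146151 - 81 = 146070)
j(k) = -281/(2*k) (j(k) = (-281 + k*0)/(k + k) = (-281 + 0)/((2*k)) = -281/(2*k))
Q + j(N) = 146070 - 281/2/(-484) = 146070 - 281/2*(-1/484) = 146070 + 281/968 = 141396041/968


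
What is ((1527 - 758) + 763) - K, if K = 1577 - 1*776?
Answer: 731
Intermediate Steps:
K = 801 (K = 1577 - 776 = 801)
((1527 - 758) + 763) - K = ((1527 - 758) + 763) - 1*801 = (769 + 763) - 801 = 1532 - 801 = 731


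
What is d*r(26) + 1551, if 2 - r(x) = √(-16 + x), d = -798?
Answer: -45 + 798*√10 ≈ 2478.5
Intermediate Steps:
r(x) = 2 - √(-16 + x)
d*r(26) + 1551 = -798*(2 - √(-16 + 26)) + 1551 = -798*(2 - √10) + 1551 = (-1596 + 798*√10) + 1551 = -45 + 798*√10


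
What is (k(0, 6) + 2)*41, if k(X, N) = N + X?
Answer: 328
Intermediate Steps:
(k(0, 6) + 2)*41 = ((6 + 0) + 2)*41 = (6 + 2)*41 = 8*41 = 328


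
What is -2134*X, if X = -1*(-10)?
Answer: -21340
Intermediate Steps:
X = 10
-2134*X = -2134*10 = -21340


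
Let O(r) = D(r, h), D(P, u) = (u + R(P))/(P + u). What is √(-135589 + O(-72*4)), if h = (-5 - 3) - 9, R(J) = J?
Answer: 2*I*√33897 ≈ 368.22*I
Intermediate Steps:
h = -17 (h = -8 - 9 = -17)
D(P, u) = 1 (D(P, u) = (u + P)/(P + u) = (P + u)/(P + u) = 1)
O(r) = 1
√(-135589 + O(-72*4)) = √(-135589 + 1) = √(-135588) = 2*I*√33897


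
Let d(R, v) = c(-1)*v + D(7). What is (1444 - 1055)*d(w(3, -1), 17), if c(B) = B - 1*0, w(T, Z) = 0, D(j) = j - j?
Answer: -6613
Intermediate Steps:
D(j) = 0
c(B) = B (c(B) = B + 0 = B)
d(R, v) = -v (d(R, v) = -v + 0 = -v)
(1444 - 1055)*d(w(3, -1), 17) = (1444 - 1055)*(-1*17) = 389*(-17) = -6613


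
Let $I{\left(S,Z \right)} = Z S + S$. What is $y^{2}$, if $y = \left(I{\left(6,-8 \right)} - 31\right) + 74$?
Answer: $1$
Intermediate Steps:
$I{\left(S,Z \right)} = S + S Z$ ($I{\left(S,Z \right)} = S Z + S = S + S Z$)
$y = 1$ ($y = \left(6 \left(1 - 8\right) - 31\right) + 74 = \left(6 \left(-7\right) - 31\right) + 74 = \left(-42 - 31\right) + 74 = -73 + 74 = 1$)
$y^{2} = 1^{2} = 1$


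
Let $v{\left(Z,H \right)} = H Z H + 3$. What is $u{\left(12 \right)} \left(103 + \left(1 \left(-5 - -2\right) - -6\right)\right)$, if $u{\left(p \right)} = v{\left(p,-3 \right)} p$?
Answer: $141192$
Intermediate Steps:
$v{\left(Z,H \right)} = 3 + Z H^{2}$ ($v{\left(Z,H \right)} = Z H^{2} + 3 = 3 + Z H^{2}$)
$u{\left(p \right)} = p \left(3 + 9 p\right)$ ($u{\left(p \right)} = \left(3 + p \left(-3\right)^{2}\right) p = \left(3 + p 9\right) p = \left(3 + 9 p\right) p = p \left(3 + 9 p\right)$)
$u{\left(12 \right)} \left(103 + \left(1 \left(-5 - -2\right) - -6\right)\right) = 3 \cdot 12 \left(1 + 3 \cdot 12\right) \left(103 + \left(1 \left(-5 - -2\right) - -6\right)\right) = 3 \cdot 12 \left(1 + 36\right) \left(103 + \left(1 \left(-5 + 2\right) + 6\right)\right) = 3 \cdot 12 \cdot 37 \left(103 + \left(1 \left(-3\right) + 6\right)\right) = 1332 \left(103 + \left(-3 + 6\right)\right) = 1332 \left(103 + 3\right) = 1332 \cdot 106 = 141192$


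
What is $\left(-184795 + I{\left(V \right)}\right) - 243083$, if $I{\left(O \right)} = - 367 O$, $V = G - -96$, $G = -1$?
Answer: $-462743$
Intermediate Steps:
$V = 95$ ($V = -1 - -96 = -1 + 96 = 95$)
$\left(-184795 + I{\left(V \right)}\right) - 243083 = \left(-184795 - 34865\right) - 243083 = -219660 - 243083 = -462743$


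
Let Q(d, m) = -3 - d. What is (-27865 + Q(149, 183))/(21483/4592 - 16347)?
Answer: 6126384/3573521 ≈ 1.7144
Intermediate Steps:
(-27865 + Q(149, 183))/(21483/4592 - 16347) = (-27865 + (-3 - 1*149))/(21483/4592 - 16347) = (-27865 + (-3 - 149))/(21483*(1/4592) - 16347) = (-27865 - 152)/(3069/656 - 16347) = -28017/(-10720563/656) = -28017*(-656/10720563) = 6126384/3573521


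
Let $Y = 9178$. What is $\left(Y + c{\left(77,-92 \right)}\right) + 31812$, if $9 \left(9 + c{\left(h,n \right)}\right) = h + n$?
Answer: $\frac{122938}{3} \approx 40979.0$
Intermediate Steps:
$c{\left(h,n \right)} = -9 + \frac{h}{9} + \frac{n}{9}$ ($c{\left(h,n \right)} = -9 + \frac{h + n}{9} = -9 + \left(\frac{h}{9} + \frac{n}{9}\right) = -9 + \frac{h}{9} + \frac{n}{9}$)
$\left(Y + c{\left(77,-92 \right)}\right) + 31812 = \left(9178 + \left(-9 + \frac{1}{9} \cdot 77 + \frac{1}{9} \left(-92\right)\right)\right) + 31812 = \left(9178 - \frac{32}{3}\right) + 31812 = \frac{27502}{3} + 31812 = \frac{122938}{3}$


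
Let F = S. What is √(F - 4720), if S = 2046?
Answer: I*√2674 ≈ 51.711*I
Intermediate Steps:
F = 2046
√(F - 4720) = √(2046 - 4720) = √(-2674) = I*√2674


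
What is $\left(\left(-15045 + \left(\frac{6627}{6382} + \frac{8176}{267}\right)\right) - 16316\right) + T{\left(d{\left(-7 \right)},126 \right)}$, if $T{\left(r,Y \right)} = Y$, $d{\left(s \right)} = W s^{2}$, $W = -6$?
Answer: $- \frac{53170303949}{1703994} \approx -31203.0$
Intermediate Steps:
$d{\left(s \right)} = - 6 s^{2}$
$\left(\left(-15045 + \left(\frac{6627}{6382} + \frac{8176}{267}\right)\right) - 16316\right) + T{\left(d{\left(-7 \right)},126 \right)} = \left(\left(-15045 + \left(\frac{6627}{6382} + \frac{8176}{267}\right)\right) - 16316\right) + 126 = \left(\left(-15045 + \frac{53948641}{1703994}\right) - 16316\right) + 126 = \left(- \frac{25582641089}{1703994} - 16316\right) + 126 = - \frac{53385007193}{1703994} + 126 = - \frac{53170303949}{1703994}$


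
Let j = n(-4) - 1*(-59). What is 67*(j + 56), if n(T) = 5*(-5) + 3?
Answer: 6231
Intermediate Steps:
n(T) = -22 (n(T) = -25 + 3 = -22)
j = 37 (j = -22 - 1*(-59) = -22 + 59 = 37)
67*(j + 56) = 67*(37 + 56) = 67*93 = 6231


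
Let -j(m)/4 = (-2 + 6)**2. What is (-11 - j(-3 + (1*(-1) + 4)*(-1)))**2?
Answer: 2809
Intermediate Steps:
j(m) = -64 (j(m) = -4*(-2 + 6)**2 = -4*4**2 = -4*16 = -64)
(-11 - j(-3 + (1*(-1) + 4)*(-1)))**2 = (-11 - 1*(-64))**2 = (-11 + 64)**2 = 53**2 = 2809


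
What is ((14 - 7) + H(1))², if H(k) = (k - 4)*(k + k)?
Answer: 1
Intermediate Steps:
H(k) = 2*k*(-4 + k) (H(k) = (-4 + k)*(2*k) = 2*k*(-4 + k))
((14 - 7) + H(1))² = ((14 - 7) + 2*1*(-4 + 1))² = (7 + 2*1*(-3))² = (7 - 6)² = 1² = 1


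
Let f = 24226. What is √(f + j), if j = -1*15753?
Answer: √8473 ≈ 92.049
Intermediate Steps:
j = -15753
√(f + j) = √(24226 - 15753) = √8473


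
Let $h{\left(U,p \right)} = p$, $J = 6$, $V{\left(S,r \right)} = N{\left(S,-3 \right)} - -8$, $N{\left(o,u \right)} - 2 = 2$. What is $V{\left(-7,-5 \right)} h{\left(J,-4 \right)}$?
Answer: $-48$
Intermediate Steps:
$N{\left(o,u \right)} = 4$ ($N{\left(o,u \right)} = 2 + 2 = 4$)
$V{\left(S,r \right)} = 12$ ($V{\left(S,r \right)} = 4 - -8 = 4 + 8 = 12$)
$V{\left(-7,-5 \right)} h{\left(J,-4 \right)} = 12 \left(-4\right) = -48$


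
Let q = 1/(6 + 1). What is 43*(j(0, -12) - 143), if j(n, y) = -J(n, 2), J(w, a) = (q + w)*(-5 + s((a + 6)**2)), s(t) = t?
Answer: -45580/7 ≈ -6511.4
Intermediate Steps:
q = 1/7 ≈ 0.14286
J(w, a) = (-5 + (6 + a)**2)*(1/7 + w) (J(w, a) = (1/7 + w)*(-5 + (a + 6)**2) = (1/7 + w)*(-5 + (6 + a)**2) = (-5 + (6 + a)**2)*(1/7 + w))
j(n, y) = -59/7 - 59*n (j(n, y) = -(-5/7 - 5*n + (6 + 2)**2/7 + n*(6 + 2)**2) = -(-5/7 - 5*n + (1/7)*8**2 + n*8**2) = -(-5/7 - 5*n + (1/7)*64 + n*64) = -(-5/7 - 5*n + 64/7 + 64*n) = -(59/7 + 59*n) = -59/7 - 59*n)
43*(j(0, -12) - 143) = 43*((-59/7 - 59*0) - 143) = 43*((-59/7 + 0) - 143) = 43*(-59/7 - 143) = 43*(-1060/7) = -45580/7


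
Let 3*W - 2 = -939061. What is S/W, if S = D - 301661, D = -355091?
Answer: 1970256/939059 ≈ 2.0981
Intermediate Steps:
W = -939059/3 (W = ⅔ + (⅓)*(-939061) = ⅔ - 939061/3 = -939059/3 ≈ -3.1302e+5)
S = -656752 (S = -355091 - 301661 = -656752)
S/W = -656752/(-939059/3) = -656752*(-3/939059) = 1970256/939059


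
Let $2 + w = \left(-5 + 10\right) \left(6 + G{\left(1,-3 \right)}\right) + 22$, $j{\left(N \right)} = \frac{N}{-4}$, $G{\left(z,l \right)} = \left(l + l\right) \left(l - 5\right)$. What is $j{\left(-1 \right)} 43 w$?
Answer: $\frac{6235}{2} \approx 3117.5$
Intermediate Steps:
$G{\left(z,l \right)} = 2 l \left(-5 + l\right)$
$j{\left(N \right)} = - \frac{N}{4}$ ($j{\left(N \right)} = N \left(- \frac{1}{4}\right) = - \frac{N}{4}$)
$w = 290$ ($w = -2 + \left(\left(-5 + 10\right) \left(6 + 2 \left(-3\right) \left(-5 - 3\right)\right) + 22\right) = -2 + \left(5 \left(6 + 2 \left(-3\right) \left(-8\right)\right) + 22\right) = -2 + \left(5 \left(6 + 48\right) + 22\right) = -2 + \left(5 \cdot 54 + 22\right) = -2 + \left(270 + 22\right) = -2 + 292 = 290$)
$j{\left(-1 \right)} 43 w = \left(- \frac{1}{4}\right) \left(-1\right) 43 \cdot 290 = \frac{1}{4} \cdot 43 \cdot 290 = \frac{43}{4} \cdot 290 = \frac{6235}{2}$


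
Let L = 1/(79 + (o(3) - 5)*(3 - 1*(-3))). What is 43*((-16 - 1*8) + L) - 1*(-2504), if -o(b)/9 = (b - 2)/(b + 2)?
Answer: 281367/191 ≈ 1473.1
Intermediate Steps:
o(b) = -9*(-2 + b)/(2 + b) (o(b) = -9*(b - 2)/(b + 2) = -9*(-2 + b)/(2 + b))
L = 5/191 (L = 1/(79 + (9*(2 - 1*3)/(2 + 3) - 5)*(3 - 1*(-3))) = 1/(79 + (9*(2 - 3)/5 - 5)*(3 + 3)) = 1/(79 + (9*(1/5)*(-1) - 5)*6) = 1/(79 + (-9/5 - 5)*6) = 1/(79 - 34/5*6) = 1/(79 - 204/5) = 1/(191/5) = 5/191 ≈ 0.026178)
43*((-16 - 1*8) + L) - 1*(-2504) = 43*((-16 - 1*8) + 5/191) - 1*(-2504) = 43*((-16 - 8) + 5/191) + 2504 = 43*(-24 + 5/191) + 2504 = 43*(-4579/191) + 2504 = -196897/191 + 2504 = 281367/191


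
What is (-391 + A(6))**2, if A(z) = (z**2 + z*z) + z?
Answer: 97969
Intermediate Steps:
A(z) = z + 2*z**2 (A(z) = (z**2 + z**2) + z = 2*z**2 + z = z + 2*z**2)
(-391 + A(6))**2 = (-391 + 6*(1 + 2*6))**2 = (-391 + 6*(1 + 12))**2 = (-391 + 6*13)**2 = (-391 + 78)**2 = (-313)**2 = 97969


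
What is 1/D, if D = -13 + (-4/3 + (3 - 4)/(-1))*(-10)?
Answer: -3/29 ≈ -0.10345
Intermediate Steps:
D = -29/3 (D = -13 + (-4*1/3 - 1*(-1))*(-10) = -13 + (-4/3 + 1)*(-10) = -13 - 1/3*(-10) = -13 + 10/3 = -29/3 ≈ -9.6667)
1/D = 1/(-29/3) = -3/29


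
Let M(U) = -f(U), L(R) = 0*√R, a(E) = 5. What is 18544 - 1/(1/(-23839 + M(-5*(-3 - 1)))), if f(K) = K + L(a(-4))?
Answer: 42403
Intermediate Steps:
L(R) = 0
f(K) = K (f(K) = K + 0 = K)
M(U) = -U
18544 - 1/(1/(-23839 + M(-5*(-3 - 1)))) = 18544 - 1/(1/(-23839 - (-5)*(-3 - 1))) = 18544 - 1/(1/(-23839 - (-5)*(-4))) = 18544 - 1/(1/(-23839 - 1*20)) = 18544 - 1/(1/(-23839 - 20)) = 18544 - 1/(1/(-23859)) = 18544 - 1/(-1/23859) = 18544 - 1*(-23859) = 18544 + 23859 = 42403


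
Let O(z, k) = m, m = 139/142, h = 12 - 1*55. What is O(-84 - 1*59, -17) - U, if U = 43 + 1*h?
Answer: 139/142 ≈ 0.97887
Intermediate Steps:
h = -43 (h = 12 - 55 = -43)
m = 139/142 (m = 139*(1/142) = 139/142 ≈ 0.97887)
O(z, k) = 139/142
U = 0 (U = 43 + 1*(-43) = 43 - 43 = 0)
O(-84 - 1*59, -17) - U = 139/142 - 1*0 = 139/142 + 0 = 139/142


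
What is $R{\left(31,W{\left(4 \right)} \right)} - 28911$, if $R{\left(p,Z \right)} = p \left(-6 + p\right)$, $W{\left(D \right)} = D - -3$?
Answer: $-28136$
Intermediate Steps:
$W{\left(D \right)} = 3 + D$ ($W{\left(D \right)} = D + 3 = 3 + D$)
$R{\left(31,W{\left(4 \right)} \right)} - 28911 = 31 \left(-6 + 31\right) - 28911 = 31 \cdot 25 - 28911 = 775 - 28911 = -28136$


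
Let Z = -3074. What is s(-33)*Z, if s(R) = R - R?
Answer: 0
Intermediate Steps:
s(R) = 0
s(-33)*Z = 0*(-3074) = 0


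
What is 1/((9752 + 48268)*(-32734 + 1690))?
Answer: -1/1801172880 ≈ -5.5519e-10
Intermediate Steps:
1/((9752 + 48268)*(-32734 + 1690)) = 1/(58020*(-31044)) = 1/(-1801172880) = -1/1801172880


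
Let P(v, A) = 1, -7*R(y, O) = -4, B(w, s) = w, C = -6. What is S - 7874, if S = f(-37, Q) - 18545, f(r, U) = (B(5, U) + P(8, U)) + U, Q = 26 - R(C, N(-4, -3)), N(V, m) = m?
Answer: -184713/7 ≈ -26388.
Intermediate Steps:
R(y, O) = 4/7 (R(y, O) = -1/7*(-4) = 4/7)
Q = 178/7 (Q = 26 - 1*4/7 = 26 - 4/7 = 178/7 ≈ 25.429)
f(r, U) = 6 + U (f(r, U) = (5 + 1) + U = 6 + U)
S = -129595/7 (S = (6 + 178/7) - 18545 = 220/7 - 18545 = -129595/7 ≈ -18514.)
S - 7874 = -129595/7 - 7874 = -184713/7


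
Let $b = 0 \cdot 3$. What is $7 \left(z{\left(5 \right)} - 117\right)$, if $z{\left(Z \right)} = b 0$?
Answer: $-819$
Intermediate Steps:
$b = 0$
$z{\left(Z \right)} = 0$ ($z{\left(Z \right)} = 0 \cdot 0 = 0$)
$7 \left(z{\left(5 \right)} - 117\right) = 7 \left(0 - 117\right) = 7 \left(-117\right) = -819$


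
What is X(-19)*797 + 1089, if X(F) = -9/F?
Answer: 27864/19 ≈ 1466.5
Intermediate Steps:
X(-19)*797 + 1089 = -9/(-19)*797 + 1089 = -9*(-1/19)*797 + 1089 = (9/19)*797 + 1089 = 7173/19 + 1089 = 27864/19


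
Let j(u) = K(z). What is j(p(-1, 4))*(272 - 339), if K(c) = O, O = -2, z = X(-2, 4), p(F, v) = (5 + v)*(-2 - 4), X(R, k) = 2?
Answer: 134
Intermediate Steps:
p(F, v) = -30 - 6*v (p(F, v) = (5 + v)*(-6) = -30 - 6*v)
z = 2
K(c) = -2
j(u) = -2
j(p(-1, 4))*(272 - 339) = -2*(272 - 339) = -2*(-67) = 134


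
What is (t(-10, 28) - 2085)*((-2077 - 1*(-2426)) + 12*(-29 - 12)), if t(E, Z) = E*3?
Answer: 302445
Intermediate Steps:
t(E, Z) = 3*E
(t(-10, 28) - 2085)*((-2077 - 1*(-2426)) + 12*(-29 - 12)) = (3*(-10) - 2085)*((-2077 - 1*(-2426)) + 12*(-29 - 12)) = (-30 - 2085)*((-2077 + 2426) + 12*(-41)) = -2115*(349 - 492) = -2115*(-143) = 302445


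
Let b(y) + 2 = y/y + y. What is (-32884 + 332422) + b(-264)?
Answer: 299273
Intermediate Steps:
b(y) = -1 + y (b(y) = -2 + (y/y + y) = -2 + (1 + y) = -1 + y)
(-32884 + 332422) + b(-264) = (-32884 + 332422) + (-1 - 264) = 299538 - 265 = 299273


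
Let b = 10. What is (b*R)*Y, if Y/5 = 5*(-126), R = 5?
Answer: -157500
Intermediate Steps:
Y = -3150 (Y = 5*(5*(-126)) = 5*(-630) = -3150)
(b*R)*Y = (10*5)*(-3150) = 50*(-3150) = -157500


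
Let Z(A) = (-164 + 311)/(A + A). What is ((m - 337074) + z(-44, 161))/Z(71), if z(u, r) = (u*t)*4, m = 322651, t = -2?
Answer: -1998082/147 ≈ -13592.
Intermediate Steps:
z(u, r) = -8*u (z(u, r) = (u*(-2))*4 = -2*u*4 = -8*u)
Z(A) = 147/(2*A) (Z(A) = 147/((2*A)) = 147*(1/(2*A)) = 147/(2*A))
((m - 337074) + z(-44, 161))/Z(71) = ((322651 - 337074) - 8*(-44))/(((147/2)/71)) = (-14423 + 352)/(((147/2)*(1/71))) = -14071/147/142 = -14071*142/147 = -1998082/147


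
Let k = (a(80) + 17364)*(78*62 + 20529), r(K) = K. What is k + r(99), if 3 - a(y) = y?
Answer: 438484854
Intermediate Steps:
a(y) = 3 - y
k = 438484755 (k = ((3 - 1*80) + 17364)*(78*62 + 20529) = ((3 - 80) + 17364)*(4836 + 20529) = (-77 + 17364)*25365 = 17287*25365 = 438484755)
k + r(99) = 438484755 + 99 = 438484854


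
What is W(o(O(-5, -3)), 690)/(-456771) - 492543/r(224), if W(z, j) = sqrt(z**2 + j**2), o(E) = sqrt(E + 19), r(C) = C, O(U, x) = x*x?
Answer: -492543/224 - 4*sqrt(29758)/456771 ≈ -2198.9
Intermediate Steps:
O(U, x) = x**2
o(E) = sqrt(19 + E)
W(z, j) = sqrt(j**2 + z**2)
W(o(O(-5, -3)), 690)/(-456771) - 492543/r(224) = sqrt(690**2 + (sqrt(19 + (-3)**2))**2)/(-456771) - 492543/224 = sqrt(476100 + (sqrt(19 + 9))**2)*(-1/456771) - 492543*1/224 = sqrt(476100 + (sqrt(28))**2)*(-1/456771) - 492543/224 = sqrt(476100 + (2*sqrt(7))**2)*(-1/456771) - 492543/224 = sqrt(476100 + 28)*(-1/456771) - 492543/224 = sqrt(476128)*(-1/456771) - 492543/224 = (4*sqrt(29758))*(-1/456771) - 492543/224 = -4*sqrt(29758)/456771 - 492543/224 = -492543/224 - 4*sqrt(29758)/456771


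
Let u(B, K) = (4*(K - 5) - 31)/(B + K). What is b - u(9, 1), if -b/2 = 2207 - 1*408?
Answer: -35933/10 ≈ -3593.3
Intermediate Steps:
b = -3598 (b = -2*(2207 - 1*408) = -2*(2207 - 408) = -2*1799 = -3598)
u(B, K) = (-51 + 4*K)/(B + K) (u(B, K) = (4*(-5 + K) - 31)/(B + K) = ((-20 + 4*K) - 31)/(B + K) = (-51 + 4*K)/(B + K))
b - u(9, 1) = -3598 - (-51 + 4*1)/(9 + 1) = -3598 - (-51 + 4)/10 = -3598 - (-47)/10 = -3598 - 1*(-47/10) = -3598 + 47/10 = -35933/10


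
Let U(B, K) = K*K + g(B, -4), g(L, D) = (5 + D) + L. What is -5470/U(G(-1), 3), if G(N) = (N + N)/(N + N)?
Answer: -5470/11 ≈ -497.27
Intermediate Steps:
g(L, D) = 5 + D + L
G(N) = 1 (G(N) = (2*N)/((2*N)) = (2*N)*(1/(2*N)) = 1)
U(B, K) = 1 + B + K² (U(B, K) = K*K + (5 - 4 + B) = K² + (1 + B) = 1 + B + K²)
-5470/U(G(-1), 3) = -5470/(1 + 1 + 3²) = -5470/(1 + 1 + 9) = -5470/11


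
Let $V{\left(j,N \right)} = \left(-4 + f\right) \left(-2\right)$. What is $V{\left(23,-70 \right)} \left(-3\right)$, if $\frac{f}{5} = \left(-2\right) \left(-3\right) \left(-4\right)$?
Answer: $-744$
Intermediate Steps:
$f = -120$ ($f = 5 \left(-2\right) \left(-3\right) \left(-4\right) = 5 \cdot 6 \left(-4\right) = 5 \left(-24\right) = -120$)
$V{\left(j,N \right)} = 248$ ($V{\left(j,N \right)} = \left(-4 - 120\right) \left(-2\right) = \left(-124\right) \left(-2\right) = 248$)
$V{\left(23,-70 \right)} \left(-3\right) = 248 \left(-3\right) = -744$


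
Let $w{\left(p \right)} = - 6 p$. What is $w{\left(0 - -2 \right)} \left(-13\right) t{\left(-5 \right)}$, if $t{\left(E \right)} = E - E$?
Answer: $0$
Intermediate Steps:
$t{\left(E \right)} = 0$
$w{\left(0 - -2 \right)} \left(-13\right) t{\left(-5 \right)} = - 6 \left(0 - -2\right) \left(-13\right) 0 = - 6 \left(0 + 2\right) \left(-13\right) 0 = \left(-6\right) 2 \left(-13\right) 0 = \left(-12\right) \left(-13\right) 0 = 156 \cdot 0 = 0$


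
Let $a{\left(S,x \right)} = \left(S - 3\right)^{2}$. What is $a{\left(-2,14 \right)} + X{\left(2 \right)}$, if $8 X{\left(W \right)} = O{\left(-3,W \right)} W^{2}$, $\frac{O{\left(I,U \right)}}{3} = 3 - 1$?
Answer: $28$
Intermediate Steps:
$O{\left(I,U \right)} = 6$ ($O{\left(I,U \right)} = 3 \left(3 - 1\right) = 3 \cdot 2 = 6$)
$X{\left(W \right)} = \frac{3 W^{2}}{4}$ ($X{\left(W \right)} = \frac{6 W^{2}}{8} = \frac{3 W^{2}}{4}$)
$a{\left(S,x \right)} = \left(-3 + S\right)^{2}$
$a{\left(-2,14 \right)} + X{\left(2 \right)} = \left(-3 - 2\right)^{2} + \frac{3 \cdot 2^{2}}{4} = \left(-5\right)^{2} + \frac{3}{4} \cdot 4 = 25 + 3 = 28$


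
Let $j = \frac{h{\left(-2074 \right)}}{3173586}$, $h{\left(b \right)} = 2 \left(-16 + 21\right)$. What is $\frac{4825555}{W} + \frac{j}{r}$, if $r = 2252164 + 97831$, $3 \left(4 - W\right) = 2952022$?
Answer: $- \frac{2159313650127702529}{440316570723659214} \approx -4.904$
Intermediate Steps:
$h{\left(b \right)} = 10$ ($h{\left(b \right)} = 2 \cdot 5 = 10$)
$W = - \frac{2952010}{3}$ ($W = 4 - \frac{2952022}{3} = - \frac{2952010}{3} \approx -9.84 \cdot 10^{5}$)
$j = \frac{5}{1586793}$ ($j = \frac{10}{3173586} = 10 \cdot \frac{1}{3173586} = \frac{5}{1586793} \approx 3.151 \cdot 10^{-6}$)
$r = 2349995$
$\frac{4825555}{W} + \frac{j}{r} = \frac{4825555}{- \frac{2952010}{3}} + \frac{5}{1586793 \cdot 2349995} = 4825555 \left(- \frac{3}{2952010}\right) + \frac{5}{1586793} \cdot \frac{1}{2349995} = - \frac{2895333}{590402} + \frac{1}{745791123207} = - \frac{2159313650127702529}{440316570723659214}$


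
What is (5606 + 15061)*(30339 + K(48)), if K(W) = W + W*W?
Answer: 675624897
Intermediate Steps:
K(W) = W + W²
(5606 + 15061)*(30339 + K(48)) = (5606 + 15061)*(30339 + 48*(1 + 48)) = 20667*(30339 + 48*49) = 20667*(30339 + 2352) = 20667*32691 = 675624897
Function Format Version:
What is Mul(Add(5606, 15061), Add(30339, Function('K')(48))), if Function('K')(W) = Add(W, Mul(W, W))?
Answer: 675624897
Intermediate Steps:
Function('K')(W) = Add(W, Pow(W, 2))
Mul(Add(5606, 15061), Add(30339, Function('K')(48))) = Mul(Add(5606, 15061), Add(30339, Mul(48, Add(1, 48)))) = Mul(20667, Add(30339, Mul(48, 49))) = Mul(20667, Add(30339, 2352)) = Mul(20667, 32691) = 675624897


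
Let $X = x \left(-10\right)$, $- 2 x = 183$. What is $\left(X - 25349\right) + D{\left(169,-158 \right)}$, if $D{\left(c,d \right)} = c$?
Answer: $-24265$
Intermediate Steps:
$x = - \frac{183}{2}$ ($x = \left(- \frac{1}{2}\right) 183 = - \frac{183}{2} \approx -91.5$)
$X = 915$ ($X = \left(- \frac{183}{2}\right) \left(-10\right) = 915$)
$\left(X - 25349\right) + D{\left(169,-158 \right)} = \left(915 - 25349\right) + 169 = -24434 + 169 = -24265$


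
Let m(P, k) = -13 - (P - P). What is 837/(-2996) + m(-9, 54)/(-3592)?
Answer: -741889/2690408 ≈ -0.27575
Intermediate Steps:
m(P, k) = -13 (m(P, k) = -13 - 1*0 = -13 + 0 = -13)
837/(-2996) + m(-9, 54)/(-3592) = 837/(-2996) - 13/(-3592) = 837*(-1/2996) - 13*(-1/3592) = -837/2996 + 13/3592 = -741889/2690408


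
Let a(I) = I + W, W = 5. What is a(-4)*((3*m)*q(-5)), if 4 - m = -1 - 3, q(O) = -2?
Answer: -48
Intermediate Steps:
a(I) = 5 + I (a(I) = I + 5 = 5 + I)
m = 8 (m = 4 - (-1 - 3) = 4 - 1*(-4) = 4 + 4 = 8)
a(-4)*((3*m)*q(-5)) = (5 - 4)*((3*8)*(-2)) = 1*(24*(-2)) = 1*(-48) = -48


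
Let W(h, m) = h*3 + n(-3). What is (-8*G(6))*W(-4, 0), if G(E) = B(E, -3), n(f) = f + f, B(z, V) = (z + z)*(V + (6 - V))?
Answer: 10368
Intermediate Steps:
B(z, V) = 12*z (B(z, V) = (2*z)*6 = 12*z)
n(f) = 2*f
W(h, m) = -6 + 3*h (W(h, m) = h*3 + 2*(-3) = 3*h - 6 = -6 + 3*h)
G(E) = 12*E
(-8*G(6))*W(-4, 0) = (-96*6)*(-6 + 3*(-4)) = (-8*72)*(-6 - 12) = -576*(-18) = 10368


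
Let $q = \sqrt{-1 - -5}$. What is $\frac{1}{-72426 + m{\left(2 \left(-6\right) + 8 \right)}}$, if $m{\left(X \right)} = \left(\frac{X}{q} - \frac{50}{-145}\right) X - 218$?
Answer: $- \frac{29}{2106484} \approx -1.3767 \cdot 10^{-5}$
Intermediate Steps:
$q = 2$ ($q = \sqrt{-1 + \left(-21 + 26\right)} = \sqrt{-1 + 5} = \sqrt{4} = 2$)
$m{\left(X \right)} = -218 + X \left(\frac{10}{29} + \frac{X}{2}\right)$ ($m{\left(X \right)} = \left(\frac{X}{2} - \frac{50}{-145}\right) X - 218 = \left(X \frac{1}{2} - - \frac{10}{29}\right) X - 218 = \left(\frac{X}{2} + \frac{10}{29}\right) X - 218 = \left(\frac{10}{29} + \frac{X}{2}\right) X - 218 = X \left(\frac{10}{29} + \frac{X}{2}\right) - 218 = -218 + X \left(\frac{10}{29} + \frac{X}{2}\right)$)
$\frac{1}{-72426 + m{\left(2 \left(-6\right) + 8 \right)}} = \frac{1}{-72426 + \left(-218 + \frac{\left(2 \left(-6\right) + 8\right)^{2}}{2} + \frac{10 \left(2 \left(-6\right) + 8\right)}{29}\right)} = \frac{1}{-72426 + \left(-218 + \frac{\left(-12 + 8\right)^{2}}{2} + \frac{10 \left(-12 + 8\right)}{29}\right)} = \frac{1}{-72426 + \left(-218 + \frac{\left(-4\right)^{2}}{2} + \frac{10}{29} \left(-4\right)\right)} = \frac{1}{-72426 - \frac{6130}{29}} = \frac{1}{- \frac{2106484}{29}} = - \frac{29}{2106484}$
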